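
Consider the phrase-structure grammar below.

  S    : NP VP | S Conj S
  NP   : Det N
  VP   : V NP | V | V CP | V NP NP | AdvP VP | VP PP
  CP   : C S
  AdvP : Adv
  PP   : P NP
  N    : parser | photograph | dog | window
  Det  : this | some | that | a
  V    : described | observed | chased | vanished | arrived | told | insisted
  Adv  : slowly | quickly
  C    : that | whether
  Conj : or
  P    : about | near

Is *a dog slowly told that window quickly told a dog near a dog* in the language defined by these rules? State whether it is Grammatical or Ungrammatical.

For S → NP VP, the only prefix that parses as NP is 'a dog', but the remainder 'slowly told that window quickly told a dog near a dog' is not a VP under these rules. The alternative S rule S → S Conj S likewise has no satisfying split.

Ungrammatical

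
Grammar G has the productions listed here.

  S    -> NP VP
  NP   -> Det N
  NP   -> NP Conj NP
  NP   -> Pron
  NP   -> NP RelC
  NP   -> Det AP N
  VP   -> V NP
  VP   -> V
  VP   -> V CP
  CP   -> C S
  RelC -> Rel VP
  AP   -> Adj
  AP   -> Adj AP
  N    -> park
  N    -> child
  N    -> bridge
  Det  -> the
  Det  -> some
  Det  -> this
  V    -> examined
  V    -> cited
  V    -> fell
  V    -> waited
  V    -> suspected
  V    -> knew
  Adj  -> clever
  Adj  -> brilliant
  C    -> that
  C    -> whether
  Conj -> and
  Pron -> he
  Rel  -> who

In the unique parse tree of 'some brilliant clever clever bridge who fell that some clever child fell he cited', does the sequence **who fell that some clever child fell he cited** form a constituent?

No

[S [NP [NP [Det some] [AP [Adj brilliant] [AP [Adj clever] [AP [Adj clever]]]] [N bridge]] [RelC [Rel who] [VP [V fell] [CP [C that] [S [NP [Det some] [AP [Adj clever]] [N child]] [VP [V fell] [NP [Pron he]]]]]]]] [VP [V cited]]]
The smallest constituent containing 'who fell that some clever child fell he cited' is the S spanning 'some brilliant clever clever bridge who fell that some clever child fell he cited'; no single node in the tree dominates exactly the given words.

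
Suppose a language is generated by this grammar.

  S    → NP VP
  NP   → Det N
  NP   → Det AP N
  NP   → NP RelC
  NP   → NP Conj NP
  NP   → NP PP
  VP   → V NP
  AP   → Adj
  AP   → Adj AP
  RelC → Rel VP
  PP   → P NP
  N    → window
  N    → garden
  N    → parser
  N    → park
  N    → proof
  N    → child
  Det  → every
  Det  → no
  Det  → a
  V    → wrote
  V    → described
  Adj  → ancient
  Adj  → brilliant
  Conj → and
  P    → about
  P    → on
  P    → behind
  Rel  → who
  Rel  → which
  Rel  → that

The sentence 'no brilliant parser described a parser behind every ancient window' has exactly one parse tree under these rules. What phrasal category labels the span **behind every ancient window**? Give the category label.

PP

[S [NP [Det no] [AP [Adj brilliant]] [N parser]] [VP [V described] [NP [NP [Det a] [N parser]] [PP [P behind] [NP [Det every] [AP [Adj ancient]] [N window]]]]]]
The span 'behind every ancient window' is the PP node built by PP → P NP.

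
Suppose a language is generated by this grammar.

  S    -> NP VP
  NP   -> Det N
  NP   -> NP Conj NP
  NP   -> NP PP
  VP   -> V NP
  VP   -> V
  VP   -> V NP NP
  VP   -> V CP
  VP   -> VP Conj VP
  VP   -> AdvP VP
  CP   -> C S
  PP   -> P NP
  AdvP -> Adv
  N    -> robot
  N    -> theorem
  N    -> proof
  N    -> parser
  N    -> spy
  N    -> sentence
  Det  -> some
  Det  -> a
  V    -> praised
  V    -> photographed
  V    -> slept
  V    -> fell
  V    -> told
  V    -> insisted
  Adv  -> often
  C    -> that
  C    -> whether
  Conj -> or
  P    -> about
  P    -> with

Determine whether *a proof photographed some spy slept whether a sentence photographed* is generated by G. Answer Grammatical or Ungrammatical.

For S → NP VP, the only prefix that parses as NP is 'a proof', but the remainder 'photographed some spy slept whether a sentence photographed' is not a VP under these rules.

Ungrammatical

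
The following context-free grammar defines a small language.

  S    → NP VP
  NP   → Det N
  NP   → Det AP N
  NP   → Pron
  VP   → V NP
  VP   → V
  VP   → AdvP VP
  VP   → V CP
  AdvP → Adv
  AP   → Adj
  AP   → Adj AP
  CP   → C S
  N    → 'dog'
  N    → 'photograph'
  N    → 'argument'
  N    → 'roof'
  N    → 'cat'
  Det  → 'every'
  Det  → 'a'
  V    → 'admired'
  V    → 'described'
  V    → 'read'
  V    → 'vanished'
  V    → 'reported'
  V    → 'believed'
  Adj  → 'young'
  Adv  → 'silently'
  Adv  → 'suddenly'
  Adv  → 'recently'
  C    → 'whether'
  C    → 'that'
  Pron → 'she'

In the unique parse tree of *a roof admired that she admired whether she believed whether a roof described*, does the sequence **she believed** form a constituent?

No

[S [NP [Det a] [N roof]] [VP [V admired] [CP [C that] [S [NP [Pron she]] [VP [V admired] [CP [C whether] [S [NP [Pron she]] [VP [V believed] [CP [C whether] [S [NP [Det a] [N roof]] [VP [V described]]]]]]]]]]]]
The smallest constituent containing 'she believed' is the S spanning 'she believed whether a roof described'; no single node in the tree dominates exactly the given words.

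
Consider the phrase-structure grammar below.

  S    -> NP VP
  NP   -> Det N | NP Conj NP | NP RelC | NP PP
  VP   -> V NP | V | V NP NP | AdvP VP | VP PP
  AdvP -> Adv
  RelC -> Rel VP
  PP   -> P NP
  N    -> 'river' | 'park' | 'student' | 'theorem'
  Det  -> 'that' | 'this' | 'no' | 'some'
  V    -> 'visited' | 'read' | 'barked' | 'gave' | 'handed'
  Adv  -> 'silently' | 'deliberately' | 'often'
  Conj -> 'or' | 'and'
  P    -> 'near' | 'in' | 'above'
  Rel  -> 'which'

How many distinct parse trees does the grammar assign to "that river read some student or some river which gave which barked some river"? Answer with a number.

Two of the 6 distinct bracketings:
[S [NP [Det that] [N river]] [VP [V read] [NP [NP [Det some] [N student]] [Conj or] [NP [NP [NP [Det some] [N river]] [RelC [Rel which] [VP [V gave]]]] [RelC [Rel which] [VP [V barked] [NP [Det some] [N river]]]]]]]]
[S [NP [Det that] [N river]] [VP [V read] [NP [NP [NP [Det some] [N student]] [Conj or] [NP [NP [Det some] [N river]] [RelC [Rel which] [VP [V gave]]]]] [RelC [Rel which] [VP [V barked] [NP [Det some] [N river]]]]]]]
The trees differ in how a recursive rule is bracketed over the same span.

6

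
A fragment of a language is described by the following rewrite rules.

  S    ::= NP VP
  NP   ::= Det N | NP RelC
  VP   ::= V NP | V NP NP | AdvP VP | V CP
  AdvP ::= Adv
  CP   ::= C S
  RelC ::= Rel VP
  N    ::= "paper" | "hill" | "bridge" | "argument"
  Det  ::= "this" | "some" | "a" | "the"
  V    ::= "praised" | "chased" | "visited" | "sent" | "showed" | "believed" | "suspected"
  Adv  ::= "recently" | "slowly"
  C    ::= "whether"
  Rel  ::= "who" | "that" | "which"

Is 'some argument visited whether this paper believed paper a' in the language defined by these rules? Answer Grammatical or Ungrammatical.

Ungrammatical

A V word can never sit immediately before an N word in any string this grammar generates, so the substring 'believed paper' rules out a derivation.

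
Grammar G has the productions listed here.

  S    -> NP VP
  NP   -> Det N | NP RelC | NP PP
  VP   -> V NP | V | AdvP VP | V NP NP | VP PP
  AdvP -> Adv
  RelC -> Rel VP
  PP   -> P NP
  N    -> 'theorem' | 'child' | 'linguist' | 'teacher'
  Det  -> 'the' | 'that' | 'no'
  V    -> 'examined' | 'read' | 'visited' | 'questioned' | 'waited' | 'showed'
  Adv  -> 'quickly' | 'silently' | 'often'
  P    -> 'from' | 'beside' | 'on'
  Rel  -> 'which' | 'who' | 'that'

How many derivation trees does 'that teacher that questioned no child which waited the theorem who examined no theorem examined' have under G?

Two of the 11 distinct bracketings:
[S [NP [NP [Det that] [N teacher]] [RelC [Rel that] [VP [V questioned] [NP [NP [Det no] [N child]] [RelC [Rel which] [VP [V waited] [NP [NP [Det the] [N theorem]] [RelC [Rel who] [VP [V examined] [NP [Det no] [N theorem]]]]]]]]]]] [VP [V examined]]]
[S [NP [NP [Det that] [N teacher]] [RelC [Rel that] [VP [V questioned] [NP [NP [Det no] [N child]] [RelC [Rel which] [VP [V waited] [NP [NP [Det the] [N theorem]] [RelC [Rel who] [VP [V examined]]]] [NP [Det no] [N theorem]]]]]]]] [VP [V examined]]]
The difference turns on whether VP → V NP NP is used at the relevant span, versus an alternative expansion of VP.

11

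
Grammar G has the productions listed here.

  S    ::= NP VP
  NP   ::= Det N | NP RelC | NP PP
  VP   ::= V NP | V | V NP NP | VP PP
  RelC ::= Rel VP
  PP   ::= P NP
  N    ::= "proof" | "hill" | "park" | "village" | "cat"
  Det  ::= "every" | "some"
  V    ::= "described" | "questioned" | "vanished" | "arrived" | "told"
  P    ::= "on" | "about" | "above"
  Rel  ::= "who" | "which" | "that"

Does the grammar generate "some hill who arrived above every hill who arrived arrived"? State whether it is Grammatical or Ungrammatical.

Grammatical

[S [NP [NP [Det some] [N hill]] [RelC [Rel who] [VP [VP [V arrived]] [PP [P above] [NP [NP [Det every] [N hill]] [RelC [Rel who] [VP [V arrived]]]]]]]] [VP [V arrived]]]
The bracketing above is licensed at every node by one of the given productions, with S at the root.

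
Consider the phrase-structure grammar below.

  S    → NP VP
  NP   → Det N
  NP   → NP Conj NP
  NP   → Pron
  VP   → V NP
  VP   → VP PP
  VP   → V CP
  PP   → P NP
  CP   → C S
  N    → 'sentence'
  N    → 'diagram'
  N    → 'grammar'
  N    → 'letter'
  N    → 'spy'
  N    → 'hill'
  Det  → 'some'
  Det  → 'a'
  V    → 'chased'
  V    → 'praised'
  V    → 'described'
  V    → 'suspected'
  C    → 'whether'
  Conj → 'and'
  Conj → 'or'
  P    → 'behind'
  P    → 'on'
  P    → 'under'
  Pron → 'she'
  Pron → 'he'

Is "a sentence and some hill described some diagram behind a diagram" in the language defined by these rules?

Grammatical

S
  NP
    NP
      Det: a
      N: sentence
    Conj: and
    NP
      Det: some
      N: hill
  VP
    VP
      V: described
      NP
        Det: some
        N: diagram
    PP
      P: behind
      NP
        Det: a
        N: diagram
Every word is introduced by a lexical rule and the phrasal rules combine the resulting categories into a single S.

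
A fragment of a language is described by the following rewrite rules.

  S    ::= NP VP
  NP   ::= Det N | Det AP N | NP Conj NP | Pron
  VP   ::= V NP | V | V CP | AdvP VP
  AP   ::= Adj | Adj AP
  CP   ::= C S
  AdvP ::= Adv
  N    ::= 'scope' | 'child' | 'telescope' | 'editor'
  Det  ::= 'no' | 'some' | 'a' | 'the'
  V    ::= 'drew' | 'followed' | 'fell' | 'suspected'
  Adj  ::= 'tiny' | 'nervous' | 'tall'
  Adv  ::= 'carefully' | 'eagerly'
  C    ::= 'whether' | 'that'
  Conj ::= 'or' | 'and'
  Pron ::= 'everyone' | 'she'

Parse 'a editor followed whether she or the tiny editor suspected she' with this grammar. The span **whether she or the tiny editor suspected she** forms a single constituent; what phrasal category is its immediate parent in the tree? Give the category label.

[S [NP [Det a] [N editor]] [VP [V followed] [CP [C whether] [S [NP [NP [Pron she]] [Conj or] [NP [Det the] [AP [Adj tiny]] [N editor]]] [VP [V suspected] [NP [Pron she]]]]]]]
The span 'whether she or the tiny editor suspected she' is the CP node built by CP → C S.
Its mother is the VP built by VP → V CP.

VP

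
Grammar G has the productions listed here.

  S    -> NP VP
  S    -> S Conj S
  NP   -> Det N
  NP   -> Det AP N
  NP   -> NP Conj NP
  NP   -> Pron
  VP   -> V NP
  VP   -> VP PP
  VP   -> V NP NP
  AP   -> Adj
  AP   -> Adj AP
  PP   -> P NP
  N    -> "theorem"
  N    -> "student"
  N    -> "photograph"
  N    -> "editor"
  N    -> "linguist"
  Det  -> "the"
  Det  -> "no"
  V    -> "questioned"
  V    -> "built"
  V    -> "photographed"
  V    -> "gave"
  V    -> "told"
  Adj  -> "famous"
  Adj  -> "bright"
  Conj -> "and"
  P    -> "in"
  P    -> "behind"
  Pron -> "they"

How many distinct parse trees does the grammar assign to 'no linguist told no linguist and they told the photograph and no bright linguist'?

1

[S [S [NP [Det no] [N linguist]] [VP [V told] [NP [Det no] [N linguist]]]] [Conj and] [S [NP [Pron they]] [VP [V told] [NP [NP [Det the] [N photograph]] [Conj and] [NP [Det no] [AP [Adj bright]] [N linguist]]]]]]
No rule offers an alternative attachment or grouping for any span, so this is the only derivation.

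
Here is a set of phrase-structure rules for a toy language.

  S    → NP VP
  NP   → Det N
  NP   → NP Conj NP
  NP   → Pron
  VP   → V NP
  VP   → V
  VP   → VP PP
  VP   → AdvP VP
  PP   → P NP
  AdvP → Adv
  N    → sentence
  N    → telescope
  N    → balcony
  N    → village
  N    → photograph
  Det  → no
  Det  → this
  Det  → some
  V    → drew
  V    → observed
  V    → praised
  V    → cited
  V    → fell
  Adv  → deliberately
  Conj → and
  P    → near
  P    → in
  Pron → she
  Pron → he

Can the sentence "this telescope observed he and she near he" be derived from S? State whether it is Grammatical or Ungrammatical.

[S [NP [Det this] [N telescope]] [VP [VP [V observed] [NP [NP [Pron he]] [Conj and] [NP [Pron she]]]] [PP [P near] [NP [Pron he]]]]]
Every word is introduced by a lexical rule and the phrasal rules combine the resulting categories into a single S.

Grammatical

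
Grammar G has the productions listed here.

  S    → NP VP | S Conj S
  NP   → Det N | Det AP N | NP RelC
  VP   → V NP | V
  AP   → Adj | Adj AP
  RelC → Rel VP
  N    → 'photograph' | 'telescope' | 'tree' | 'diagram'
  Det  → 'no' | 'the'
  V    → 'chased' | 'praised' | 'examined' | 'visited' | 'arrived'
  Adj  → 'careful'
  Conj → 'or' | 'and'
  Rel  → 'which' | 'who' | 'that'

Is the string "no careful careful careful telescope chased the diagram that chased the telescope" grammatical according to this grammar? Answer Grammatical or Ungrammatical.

Grammatical

S
  NP
    Det: no
    AP
      Adj: careful
      AP
        Adj: careful
        AP
          Adj: careful
    N: telescope
  VP
    V: chased
    NP
      NP
        Det: the
        N: diagram
      RelC
        Rel: that
        VP
          V: chased
          NP
            Det: the
            N: telescope
Each bracket corresponds to one application of a listed rule, so the string is derivable from S.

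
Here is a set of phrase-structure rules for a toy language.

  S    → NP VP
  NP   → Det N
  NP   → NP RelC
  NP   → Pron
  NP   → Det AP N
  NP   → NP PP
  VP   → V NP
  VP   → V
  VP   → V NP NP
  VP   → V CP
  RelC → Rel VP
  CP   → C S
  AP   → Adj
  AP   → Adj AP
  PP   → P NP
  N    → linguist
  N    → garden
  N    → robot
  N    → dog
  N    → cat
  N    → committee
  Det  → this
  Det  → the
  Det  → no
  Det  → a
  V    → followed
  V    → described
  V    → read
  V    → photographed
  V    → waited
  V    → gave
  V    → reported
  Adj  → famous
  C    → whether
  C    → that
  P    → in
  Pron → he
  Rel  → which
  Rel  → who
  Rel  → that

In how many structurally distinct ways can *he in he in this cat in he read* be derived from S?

Two of the 5 distinct bracketings:
[S [NP [NP [Pron he]] [PP [P in] [NP [NP [Pron he]] [PP [P in] [NP [NP [Det this] [N cat]] [PP [P in] [NP [Pron he]]]]]]]] [VP [V read]]]
[S [NP [NP [Pron he]] [PP [P in] [NP [NP [NP [Pron he]] [PP [P in] [NP [Det this] [N cat]]]] [PP [P in] [NP [Pron he]]]]]] [VP [V read]]]
The trees differ in how a recursive rule is bracketed over the same span.

5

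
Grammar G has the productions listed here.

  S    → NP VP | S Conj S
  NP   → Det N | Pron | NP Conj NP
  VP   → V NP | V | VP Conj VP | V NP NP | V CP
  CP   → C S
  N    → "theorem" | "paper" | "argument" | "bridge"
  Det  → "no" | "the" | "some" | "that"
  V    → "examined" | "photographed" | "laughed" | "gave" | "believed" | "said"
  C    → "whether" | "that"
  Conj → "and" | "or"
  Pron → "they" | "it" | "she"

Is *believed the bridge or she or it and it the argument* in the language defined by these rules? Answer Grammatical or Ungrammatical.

For S → NP VP, no prefix of the string parses as an NP. The alternative S rule S → S Conj S likewise has no satisfying split.

Ungrammatical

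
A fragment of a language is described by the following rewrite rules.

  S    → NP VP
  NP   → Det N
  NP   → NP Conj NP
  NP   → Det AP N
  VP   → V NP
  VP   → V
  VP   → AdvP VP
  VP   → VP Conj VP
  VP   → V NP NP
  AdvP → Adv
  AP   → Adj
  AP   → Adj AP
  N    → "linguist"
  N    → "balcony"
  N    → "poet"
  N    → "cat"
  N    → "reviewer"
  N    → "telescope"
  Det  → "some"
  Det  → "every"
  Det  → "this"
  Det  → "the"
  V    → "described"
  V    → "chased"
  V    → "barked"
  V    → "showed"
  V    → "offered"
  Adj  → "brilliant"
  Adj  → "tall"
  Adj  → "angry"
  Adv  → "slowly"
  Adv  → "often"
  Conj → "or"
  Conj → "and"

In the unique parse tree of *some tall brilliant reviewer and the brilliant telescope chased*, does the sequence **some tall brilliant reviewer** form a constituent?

[S [NP [NP [Det some] [AP [Adj tall] [AP [Adj brilliant]]] [N reviewer]] [Conj and] [NP [Det the] [AP [Adj brilliant]] [N telescope]]] [VP [V chased]]]
The words 'some tall brilliant reviewer' are exhaustively dominated by a single NP node (built by NP → Det AP N), so they form a constituent.

Yes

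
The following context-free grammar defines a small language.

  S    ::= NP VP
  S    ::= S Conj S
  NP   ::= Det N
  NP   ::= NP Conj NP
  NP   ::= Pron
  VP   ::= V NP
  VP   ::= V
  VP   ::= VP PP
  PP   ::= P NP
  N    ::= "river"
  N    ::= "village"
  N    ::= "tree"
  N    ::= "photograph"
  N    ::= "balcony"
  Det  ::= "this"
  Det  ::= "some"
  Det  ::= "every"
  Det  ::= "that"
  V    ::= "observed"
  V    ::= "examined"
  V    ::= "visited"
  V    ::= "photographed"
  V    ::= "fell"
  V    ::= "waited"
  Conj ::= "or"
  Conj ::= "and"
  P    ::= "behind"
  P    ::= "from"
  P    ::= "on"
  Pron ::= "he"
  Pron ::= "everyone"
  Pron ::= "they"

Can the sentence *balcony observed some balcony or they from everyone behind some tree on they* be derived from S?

For S → NP VP, no prefix of the string parses as an NP. The alternative S rule S → S Conj S likewise has no satisfying split.

Ungrammatical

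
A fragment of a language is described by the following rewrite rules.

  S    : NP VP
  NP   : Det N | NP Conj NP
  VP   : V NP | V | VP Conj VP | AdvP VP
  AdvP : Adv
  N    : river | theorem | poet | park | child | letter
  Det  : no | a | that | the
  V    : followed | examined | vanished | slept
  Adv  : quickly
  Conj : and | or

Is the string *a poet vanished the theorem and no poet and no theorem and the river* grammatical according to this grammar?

Grammatical

S
  NP
    Det: a
    N: poet
  VP
    V: vanished
    NP
      NP
        Det: the
        N: theorem
      Conj: and
      NP
        NP
          Det: no
          N: poet
        Conj: and
        NP
          NP
            Det: no
            N: theorem
          Conj: and
          NP
            Det: the
            N: river
Each bracket corresponds to one application of a listed rule, so the string is derivable from S.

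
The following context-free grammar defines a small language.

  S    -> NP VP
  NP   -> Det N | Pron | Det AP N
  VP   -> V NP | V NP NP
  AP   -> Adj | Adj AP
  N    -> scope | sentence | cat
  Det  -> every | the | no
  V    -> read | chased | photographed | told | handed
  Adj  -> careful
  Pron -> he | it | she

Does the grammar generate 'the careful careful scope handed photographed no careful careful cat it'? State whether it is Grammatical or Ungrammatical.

A V word can never sit immediately before a V word in any string this grammar generates, so the substring 'handed photographed' rules out a derivation.

Ungrammatical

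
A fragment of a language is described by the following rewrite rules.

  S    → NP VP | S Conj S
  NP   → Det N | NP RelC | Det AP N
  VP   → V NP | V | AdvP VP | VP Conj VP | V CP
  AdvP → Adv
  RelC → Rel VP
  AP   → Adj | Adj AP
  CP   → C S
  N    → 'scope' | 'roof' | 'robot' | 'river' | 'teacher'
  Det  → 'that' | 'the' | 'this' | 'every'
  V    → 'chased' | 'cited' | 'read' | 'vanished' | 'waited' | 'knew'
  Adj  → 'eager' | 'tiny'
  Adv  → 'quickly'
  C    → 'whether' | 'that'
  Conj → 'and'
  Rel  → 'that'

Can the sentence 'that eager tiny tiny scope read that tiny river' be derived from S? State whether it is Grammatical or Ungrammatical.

Grammatical

[S [NP [Det that] [AP [Adj eager] [AP [Adj tiny] [AP [Adj tiny]]]] [N scope]] [VP [V read] [NP [Det that] [AP [Adj tiny]] [N river]]]]
Every word is introduced by a lexical rule and the phrasal rules combine the resulting categories into a single S.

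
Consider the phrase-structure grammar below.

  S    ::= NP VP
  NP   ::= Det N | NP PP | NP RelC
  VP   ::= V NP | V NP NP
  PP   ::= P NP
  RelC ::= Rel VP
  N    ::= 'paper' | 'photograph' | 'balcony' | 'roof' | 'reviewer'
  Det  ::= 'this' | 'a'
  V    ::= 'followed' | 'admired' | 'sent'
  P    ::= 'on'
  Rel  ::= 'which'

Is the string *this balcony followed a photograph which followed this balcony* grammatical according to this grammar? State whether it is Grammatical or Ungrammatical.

S
  NP
    Det: this
    N: balcony
  VP
    V: followed
    NP
      NP
        Det: a
        N: photograph
      RelC
        Rel: which
        VP
          V: followed
          NP
            Det: this
            N: balcony
The bracketing above is licensed at every node by one of the given productions, with S at the root.

Grammatical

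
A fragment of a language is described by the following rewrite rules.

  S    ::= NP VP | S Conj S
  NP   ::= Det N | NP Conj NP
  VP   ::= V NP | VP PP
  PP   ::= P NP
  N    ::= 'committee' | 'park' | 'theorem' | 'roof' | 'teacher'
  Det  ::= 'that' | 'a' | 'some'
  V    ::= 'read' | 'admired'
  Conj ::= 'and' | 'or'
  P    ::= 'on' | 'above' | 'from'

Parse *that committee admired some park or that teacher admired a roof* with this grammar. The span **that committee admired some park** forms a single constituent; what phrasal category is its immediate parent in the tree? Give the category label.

[S [S [NP [Det that] [N committee]] [VP [V admired] [NP [Det some] [N park]]]] [Conj or] [S [NP [Det that] [N teacher]] [VP [V admired] [NP [Det a] [N roof]]]]]
The span 'that committee admired some park' is the S node built by S → NP VP.
Its mother is the S built by S → S Conj S.

S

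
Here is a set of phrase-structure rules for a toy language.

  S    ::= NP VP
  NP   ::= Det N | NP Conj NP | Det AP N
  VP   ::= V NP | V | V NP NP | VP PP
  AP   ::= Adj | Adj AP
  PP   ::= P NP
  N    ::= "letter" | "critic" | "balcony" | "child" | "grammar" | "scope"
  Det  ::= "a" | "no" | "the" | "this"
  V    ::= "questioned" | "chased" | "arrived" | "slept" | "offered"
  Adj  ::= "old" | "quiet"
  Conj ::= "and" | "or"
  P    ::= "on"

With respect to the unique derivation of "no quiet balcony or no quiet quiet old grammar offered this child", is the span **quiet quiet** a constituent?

[S [NP [NP [Det no] [AP [Adj quiet]] [N balcony]] [Conj or] [NP [Det no] [AP [Adj quiet] [AP [Adj quiet] [AP [Adj old]]]] [N grammar]]] [VP [V offered] [NP [Det this] [N child]]]]
The smallest constituent containing 'quiet quiet' is the AP spanning 'quiet quiet old'; no single node in the tree dominates exactly the given words.

No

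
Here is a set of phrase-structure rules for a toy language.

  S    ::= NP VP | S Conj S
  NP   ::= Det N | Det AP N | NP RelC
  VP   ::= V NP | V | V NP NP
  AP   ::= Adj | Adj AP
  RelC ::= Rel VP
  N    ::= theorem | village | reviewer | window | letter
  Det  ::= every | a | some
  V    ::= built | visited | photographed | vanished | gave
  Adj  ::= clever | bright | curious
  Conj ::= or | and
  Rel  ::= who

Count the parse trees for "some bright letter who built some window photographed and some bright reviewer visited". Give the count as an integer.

1

[S [S [NP [NP [Det some] [AP [Adj bright]] [N letter]] [RelC [Rel who] [VP [V built] [NP [Det some] [N window]]]]] [VP [V photographed]]] [Conj and] [S [NP [Det some] [AP [Adj bright]] [N reviewer]] [VP [V visited]]]]
No rule offers an alternative attachment or grouping for any span, so this is the only derivation.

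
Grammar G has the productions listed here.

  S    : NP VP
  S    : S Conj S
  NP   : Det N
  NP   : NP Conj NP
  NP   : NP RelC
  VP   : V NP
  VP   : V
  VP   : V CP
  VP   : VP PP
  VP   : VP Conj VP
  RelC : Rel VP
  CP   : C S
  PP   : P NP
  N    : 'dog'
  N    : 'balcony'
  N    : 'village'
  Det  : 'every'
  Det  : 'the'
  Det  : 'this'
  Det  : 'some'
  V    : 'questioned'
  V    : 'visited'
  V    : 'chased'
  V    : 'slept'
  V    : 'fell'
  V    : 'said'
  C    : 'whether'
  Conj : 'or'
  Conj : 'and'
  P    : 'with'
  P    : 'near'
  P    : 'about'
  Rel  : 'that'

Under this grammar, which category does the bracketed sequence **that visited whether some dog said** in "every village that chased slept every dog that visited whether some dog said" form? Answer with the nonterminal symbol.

RelC

[S [NP [NP [Det every] [N village]] [RelC [Rel that] [VP [V chased]]]] [VP [V slept] [NP [NP [Det every] [N dog]] [RelC [Rel that] [VP [V visited] [CP [C whether] [S [NP [Det some] [N dog]] [VP [V said]]]]]]]]]
The span 'that visited whether some dog said' is the RelC node built by RelC → Rel VP.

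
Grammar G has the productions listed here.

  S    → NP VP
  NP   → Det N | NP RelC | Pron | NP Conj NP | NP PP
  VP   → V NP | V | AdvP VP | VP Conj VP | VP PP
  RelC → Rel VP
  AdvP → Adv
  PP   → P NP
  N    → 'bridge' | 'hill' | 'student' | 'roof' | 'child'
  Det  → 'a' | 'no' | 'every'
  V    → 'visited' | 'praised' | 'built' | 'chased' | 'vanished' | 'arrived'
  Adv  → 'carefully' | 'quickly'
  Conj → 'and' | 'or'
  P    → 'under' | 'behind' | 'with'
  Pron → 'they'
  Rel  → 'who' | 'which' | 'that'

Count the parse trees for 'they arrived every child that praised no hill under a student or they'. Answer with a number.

Two of the 8 distinct bracketings:
[S [NP [Pron they]] [VP [V arrived] [NP [NP [Det every] [N child]] [RelC [Rel that] [VP [V praised] [NP [NP [NP [Det no] [N hill]] [PP [P under] [NP [Det a] [N student]]]] [Conj or] [NP [Pron they]]]]]]]]
[S [NP [Pron they]] [VP [V arrived] [NP [NP [Det every] [N child]] [RelC [Rel that] [VP [V praised] [NP [NP [Det no] [N hill]] [PP [P under] [NP [NP [Det a] [N student]] [Conj or] [NP [Pron they]]]]]]]]]]
The trees differ in how a recursive rule is bracketed over the same span.

8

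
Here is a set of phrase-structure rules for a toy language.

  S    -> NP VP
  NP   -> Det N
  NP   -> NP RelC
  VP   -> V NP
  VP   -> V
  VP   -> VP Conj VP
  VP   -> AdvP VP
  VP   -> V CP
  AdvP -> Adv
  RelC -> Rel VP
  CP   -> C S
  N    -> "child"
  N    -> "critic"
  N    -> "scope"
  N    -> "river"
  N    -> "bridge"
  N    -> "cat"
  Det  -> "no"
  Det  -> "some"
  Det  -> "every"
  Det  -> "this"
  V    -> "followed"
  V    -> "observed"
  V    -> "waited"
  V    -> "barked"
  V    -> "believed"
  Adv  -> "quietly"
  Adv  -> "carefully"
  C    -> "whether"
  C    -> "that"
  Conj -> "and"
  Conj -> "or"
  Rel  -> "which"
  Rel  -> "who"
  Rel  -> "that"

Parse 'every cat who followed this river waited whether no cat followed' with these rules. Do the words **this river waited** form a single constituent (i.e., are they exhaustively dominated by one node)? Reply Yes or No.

No

[S [NP [NP [Det every] [N cat]] [RelC [Rel who] [VP [V followed] [NP [Det this] [N river]]]]] [VP [V waited] [CP [C whether] [S [NP [Det no] [N cat]] [VP [V followed]]]]]]
The smallest constituent containing 'this river waited' is the S spanning 'every cat who followed this river waited whether no cat followed'; no single node in the tree dominates exactly the given words.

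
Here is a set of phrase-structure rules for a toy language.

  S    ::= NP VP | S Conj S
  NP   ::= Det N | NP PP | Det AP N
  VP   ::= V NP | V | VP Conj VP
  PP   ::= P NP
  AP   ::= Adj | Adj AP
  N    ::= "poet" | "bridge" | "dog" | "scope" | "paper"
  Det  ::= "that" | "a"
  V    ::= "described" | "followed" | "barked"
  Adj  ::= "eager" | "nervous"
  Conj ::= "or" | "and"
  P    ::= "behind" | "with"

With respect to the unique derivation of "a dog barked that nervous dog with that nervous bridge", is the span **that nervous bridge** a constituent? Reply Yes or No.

Yes

[S [NP [Det a] [N dog]] [VP [V barked] [NP [NP [Det that] [AP [Adj nervous]] [N dog]] [PP [P with] [NP [Det that] [AP [Adj nervous]] [N bridge]]]]]]
The words 'that nervous bridge' are exhaustively dominated by a single NP node (built by NP → Det AP N), so they form a constituent.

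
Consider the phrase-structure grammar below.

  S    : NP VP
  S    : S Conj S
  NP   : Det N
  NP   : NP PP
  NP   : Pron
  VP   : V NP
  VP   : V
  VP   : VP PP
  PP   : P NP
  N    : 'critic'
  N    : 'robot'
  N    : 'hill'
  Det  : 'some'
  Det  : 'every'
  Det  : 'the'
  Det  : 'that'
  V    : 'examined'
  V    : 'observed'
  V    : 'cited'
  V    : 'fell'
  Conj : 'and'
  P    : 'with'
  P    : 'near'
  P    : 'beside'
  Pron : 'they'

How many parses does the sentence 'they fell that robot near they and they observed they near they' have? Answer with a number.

Two of the 4 distinct bracketings:
[S [S [NP [Pron they]] [VP [V fell] [NP [NP [Det that] [N robot]] [PP [P near] [NP [Pron they]]]]]] [Conj and] [S [NP [Pron they]] [VP [V observed] [NP [NP [Pron they]] [PP [P near] [NP [Pron they]]]]]]]
[S [S [NP [Pron they]] [VP [V fell] [NP [NP [Det that] [N robot]] [PP [P near] [NP [Pron they]]]]]] [Conj and] [S [NP [Pron they]] [VP [VP [V observed] [NP [Pron they]]] [PP [P near] [NP [Pron they]]]]]]
The difference turns on whether VP → VP PP is used at the relevant span, versus an alternative expansion of VP.

4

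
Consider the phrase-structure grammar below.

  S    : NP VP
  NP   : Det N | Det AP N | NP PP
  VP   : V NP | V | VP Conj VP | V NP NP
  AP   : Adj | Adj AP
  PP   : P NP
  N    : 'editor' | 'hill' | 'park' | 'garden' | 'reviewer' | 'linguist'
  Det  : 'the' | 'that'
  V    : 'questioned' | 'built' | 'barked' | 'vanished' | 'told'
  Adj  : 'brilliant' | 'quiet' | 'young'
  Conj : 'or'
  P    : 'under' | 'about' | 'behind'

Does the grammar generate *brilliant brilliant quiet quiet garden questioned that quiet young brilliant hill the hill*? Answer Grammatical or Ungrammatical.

For S → NP VP, no prefix of the string parses as an NP.

Ungrammatical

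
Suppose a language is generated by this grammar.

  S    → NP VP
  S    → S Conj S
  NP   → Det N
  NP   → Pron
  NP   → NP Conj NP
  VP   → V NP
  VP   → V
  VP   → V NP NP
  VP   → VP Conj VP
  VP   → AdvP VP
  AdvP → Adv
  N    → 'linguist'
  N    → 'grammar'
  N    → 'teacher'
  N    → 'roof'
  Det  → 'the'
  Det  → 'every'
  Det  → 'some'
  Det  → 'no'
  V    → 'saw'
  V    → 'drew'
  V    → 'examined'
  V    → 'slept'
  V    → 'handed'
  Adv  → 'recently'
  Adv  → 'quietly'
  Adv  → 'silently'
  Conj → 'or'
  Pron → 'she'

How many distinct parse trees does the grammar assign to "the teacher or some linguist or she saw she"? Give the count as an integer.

2

The two bracketings:
[S [NP [NP [Det the] [N teacher]] [Conj or] [NP [NP [Det some] [N linguist]] [Conj or] [NP [Pron she]]]] [VP [V saw] [NP [Pron she]]]]
[S [NP [NP [NP [Det the] [N teacher]] [Conj or] [NP [Det some] [N linguist]]] [Conj or] [NP [Pron she]]] [VP [V saw] [NP [Pron she]]]]
The trees differ in how a recursive rule is bracketed over the same span.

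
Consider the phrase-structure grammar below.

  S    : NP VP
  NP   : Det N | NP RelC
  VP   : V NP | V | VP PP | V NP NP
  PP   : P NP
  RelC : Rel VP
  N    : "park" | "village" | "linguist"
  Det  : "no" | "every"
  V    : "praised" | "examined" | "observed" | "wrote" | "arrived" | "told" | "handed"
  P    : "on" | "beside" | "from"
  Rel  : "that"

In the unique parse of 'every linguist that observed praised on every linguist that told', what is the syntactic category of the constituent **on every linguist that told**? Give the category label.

[S [NP [NP [Det every] [N linguist]] [RelC [Rel that] [VP [V observed]]]] [VP [VP [V praised]] [PP [P on] [NP [NP [Det every] [N linguist]] [RelC [Rel that] [VP [V told]]]]]]]
The span 'on every linguist that told' is the PP node built by PP → P NP.

PP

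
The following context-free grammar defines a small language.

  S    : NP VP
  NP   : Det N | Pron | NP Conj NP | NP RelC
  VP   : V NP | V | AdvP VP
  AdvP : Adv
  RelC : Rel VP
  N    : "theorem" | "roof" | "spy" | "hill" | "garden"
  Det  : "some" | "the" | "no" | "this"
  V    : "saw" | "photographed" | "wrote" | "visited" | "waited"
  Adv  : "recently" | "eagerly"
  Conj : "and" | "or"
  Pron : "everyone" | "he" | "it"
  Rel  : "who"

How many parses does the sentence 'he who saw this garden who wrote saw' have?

2

The two bracketings:
[S [NP [NP [Pron he]] [RelC [Rel who] [VP [V saw] [NP [NP [Det this] [N garden]] [RelC [Rel who] [VP [V wrote]]]]]]] [VP [V saw]]]
[S [NP [NP [NP [Pron he]] [RelC [Rel who] [VP [V saw] [NP [Det this] [N garden]]]]] [RelC [Rel who] [VP [V wrote]]]] [VP [V saw]]]
The trees differ in how a recursive rule is bracketed over the same span.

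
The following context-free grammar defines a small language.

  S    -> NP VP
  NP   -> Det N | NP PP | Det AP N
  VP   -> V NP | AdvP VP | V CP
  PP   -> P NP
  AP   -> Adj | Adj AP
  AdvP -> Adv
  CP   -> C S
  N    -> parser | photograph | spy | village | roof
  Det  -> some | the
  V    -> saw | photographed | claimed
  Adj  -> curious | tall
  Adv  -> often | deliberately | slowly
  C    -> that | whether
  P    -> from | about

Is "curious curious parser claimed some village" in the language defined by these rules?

Ungrammatical

For S → NP VP, no prefix of the string parses as an NP.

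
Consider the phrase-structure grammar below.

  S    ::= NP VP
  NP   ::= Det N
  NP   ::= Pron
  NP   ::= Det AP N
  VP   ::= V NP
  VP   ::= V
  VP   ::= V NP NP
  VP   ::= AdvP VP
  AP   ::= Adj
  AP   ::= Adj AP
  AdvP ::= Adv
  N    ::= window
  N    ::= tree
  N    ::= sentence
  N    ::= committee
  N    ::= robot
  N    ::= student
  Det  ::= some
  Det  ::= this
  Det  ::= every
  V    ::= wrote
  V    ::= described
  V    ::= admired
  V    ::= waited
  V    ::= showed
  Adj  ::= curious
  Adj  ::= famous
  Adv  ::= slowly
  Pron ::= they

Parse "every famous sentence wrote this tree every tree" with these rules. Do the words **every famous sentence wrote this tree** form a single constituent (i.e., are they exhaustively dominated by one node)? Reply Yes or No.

No

[S [NP [Det every] [AP [Adj famous]] [N sentence]] [VP [V wrote] [NP [Det this] [N tree]] [NP [Det every] [N tree]]]]
The smallest constituent containing 'every famous sentence wrote this tree' is the S spanning 'every famous sentence wrote this tree every tree'; no single node in the tree dominates exactly the given words.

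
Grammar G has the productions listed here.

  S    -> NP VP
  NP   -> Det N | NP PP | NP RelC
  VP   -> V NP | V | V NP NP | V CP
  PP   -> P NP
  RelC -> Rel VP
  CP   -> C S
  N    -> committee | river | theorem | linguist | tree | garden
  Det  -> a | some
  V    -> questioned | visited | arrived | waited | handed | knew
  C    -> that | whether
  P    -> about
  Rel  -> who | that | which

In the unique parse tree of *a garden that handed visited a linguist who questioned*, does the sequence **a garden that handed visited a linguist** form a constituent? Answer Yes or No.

No

[S [NP [NP [Det a] [N garden]] [RelC [Rel that] [VP [V handed]]]] [VP [V visited] [NP [NP [Det a] [N linguist]] [RelC [Rel who] [VP [V questioned]]]]]]
The smallest constituent containing 'a garden that handed visited a linguist' is the S spanning 'a garden that handed visited a linguist who questioned'; no single node in the tree dominates exactly the given words.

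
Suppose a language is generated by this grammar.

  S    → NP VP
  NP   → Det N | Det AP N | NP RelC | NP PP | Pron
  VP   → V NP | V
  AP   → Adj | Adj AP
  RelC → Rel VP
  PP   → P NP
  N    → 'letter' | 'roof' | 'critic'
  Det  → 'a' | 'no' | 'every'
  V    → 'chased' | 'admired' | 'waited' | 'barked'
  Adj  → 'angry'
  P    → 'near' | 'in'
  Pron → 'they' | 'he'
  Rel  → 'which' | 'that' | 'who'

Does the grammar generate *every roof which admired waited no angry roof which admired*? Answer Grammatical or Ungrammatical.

[S [NP [NP [Det every] [N roof]] [RelC [Rel which] [VP [V admired]]]] [VP [V waited] [NP [NP [Det no] [AP [Adj angry]] [N roof]] [RelC [Rel which] [VP [V admired]]]]]]
The bracketing above is licensed at every node by one of the given productions, with S at the root.

Grammatical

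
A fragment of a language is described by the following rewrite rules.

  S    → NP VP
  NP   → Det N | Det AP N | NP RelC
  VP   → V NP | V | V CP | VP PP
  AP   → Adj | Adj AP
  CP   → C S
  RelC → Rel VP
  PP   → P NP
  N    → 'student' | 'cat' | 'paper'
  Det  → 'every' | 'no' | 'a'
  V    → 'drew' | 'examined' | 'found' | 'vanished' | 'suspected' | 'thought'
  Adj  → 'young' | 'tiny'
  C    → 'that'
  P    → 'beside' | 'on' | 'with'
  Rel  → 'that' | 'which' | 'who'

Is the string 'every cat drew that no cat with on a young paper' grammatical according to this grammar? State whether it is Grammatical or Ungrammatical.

A P word can never sit immediately before a P word in any string this grammar generates, so the substring 'with on' rules out a derivation.

Ungrammatical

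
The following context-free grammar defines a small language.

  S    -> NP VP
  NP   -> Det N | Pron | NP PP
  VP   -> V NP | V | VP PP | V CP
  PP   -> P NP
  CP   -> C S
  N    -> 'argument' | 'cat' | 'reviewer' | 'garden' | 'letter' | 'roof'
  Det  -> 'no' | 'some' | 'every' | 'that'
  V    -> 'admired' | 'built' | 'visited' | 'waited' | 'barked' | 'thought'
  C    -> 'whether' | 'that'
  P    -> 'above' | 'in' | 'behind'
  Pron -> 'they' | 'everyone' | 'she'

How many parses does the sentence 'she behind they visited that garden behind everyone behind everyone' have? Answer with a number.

Two of the 5 distinct bracketings:
[S [NP [NP [Pron she]] [PP [P behind] [NP [Pron they]]]] [VP [V visited] [NP [NP [Det that] [N garden]] [PP [P behind] [NP [NP [Pron everyone]] [PP [P behind] [NP [Pron everyone]]]]]]]]
[S [NP [NP [Pron she]] [PP [P behind] [NP [Pron they]]]] [VP [V visited] [NP [NP [NP [Det that] [N garden]] [PP [P behind] [NP [Pron everyone]]]] [PP [P behind] [NP [Pron everyone]]]]]]
The trees differ in how a recursive rule is bracketed over the same span.

5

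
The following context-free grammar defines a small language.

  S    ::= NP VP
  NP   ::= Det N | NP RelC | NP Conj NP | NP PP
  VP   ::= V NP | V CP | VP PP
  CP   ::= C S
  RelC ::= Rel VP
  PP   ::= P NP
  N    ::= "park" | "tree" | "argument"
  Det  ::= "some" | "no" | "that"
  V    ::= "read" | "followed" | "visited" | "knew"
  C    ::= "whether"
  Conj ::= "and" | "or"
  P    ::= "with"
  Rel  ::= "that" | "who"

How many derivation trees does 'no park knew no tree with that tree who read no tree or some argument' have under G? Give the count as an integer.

Two of the 7 distinct bracketings:
[S [NP [Det no] [N park]] [VP [V knew] [NP [NP [NP [Det no] [N tree]] [PP [P with] [NP [Det that] [N tree]]]] [RelC [Rel who] [VP [V read] [NP [NP [Det no] [N tree]] [Conj or] [NP [Det some] [N argument]]]]]]]]
[S [NP [Det no] [N park]] [VP [V knew] [NP [NP [NP [NP [Det no] [N tree]] [PP [P with] [NP [Det that] [N tree]]]] [RelC [Rel who] [VP [V read] [NP [Det no] [N tree]]]]] [Conj or] [NP [Det some] [N argument]]]]]
The trees differ in how a recursive rule is bracketed over the same span.

7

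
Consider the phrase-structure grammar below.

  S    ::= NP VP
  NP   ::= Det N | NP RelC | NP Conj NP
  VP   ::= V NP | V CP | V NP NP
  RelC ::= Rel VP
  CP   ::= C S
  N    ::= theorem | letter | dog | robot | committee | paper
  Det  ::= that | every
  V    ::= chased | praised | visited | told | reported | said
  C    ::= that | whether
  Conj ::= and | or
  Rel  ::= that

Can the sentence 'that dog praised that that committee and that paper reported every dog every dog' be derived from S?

Grammatical

[S [NP [Det that] [N dog]] [VP [V praised] [CP [C that] [S [NP [NP [Det that] [N committee]] [Conj and] [NP [Det that] [N paper]]] [VP [V reported] [NP [Det every] [N dog]] [NP [Det every] [N dog]]]]]]]
The bracketing above is licensed at every node by one of the given productions, with S at the root.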